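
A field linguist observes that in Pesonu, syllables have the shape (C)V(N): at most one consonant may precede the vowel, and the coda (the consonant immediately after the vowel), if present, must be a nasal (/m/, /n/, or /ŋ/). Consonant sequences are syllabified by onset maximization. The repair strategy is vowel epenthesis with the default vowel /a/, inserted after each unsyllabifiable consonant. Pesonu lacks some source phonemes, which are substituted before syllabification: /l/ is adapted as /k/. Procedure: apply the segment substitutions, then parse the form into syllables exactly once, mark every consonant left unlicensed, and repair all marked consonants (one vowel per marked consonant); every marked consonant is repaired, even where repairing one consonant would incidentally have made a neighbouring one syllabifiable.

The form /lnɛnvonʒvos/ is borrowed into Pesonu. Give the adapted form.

kanɛnvonʒavosa

Substitution: /l/ → /k/, giving /knɛnvonʒvos/.
Under (C)V(N), the unsyllabifiable consonants are /k/, /ʒ/, /s/ (only a nasal (/m/, /n/, or /ŋ/) is licensed in coda position; onsets are limited to one consonant).
Inserting the epenthetic vowel yields /k/ → /ka/, /ʒ/ → /ʒa/, /s/ → /sa/.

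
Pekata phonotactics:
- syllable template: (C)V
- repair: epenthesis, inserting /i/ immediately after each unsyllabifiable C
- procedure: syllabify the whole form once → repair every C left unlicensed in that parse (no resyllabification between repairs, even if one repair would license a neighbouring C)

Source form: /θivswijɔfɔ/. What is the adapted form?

θivisiwijɔfɔ

Syllabifying with onset maximization leaves /v/, /s/ stranded (no codas are permitted; onsets are limited to one consonant).
Epenthesis after each stranded consonant: /v/ → /vi/, /s/ → /si/.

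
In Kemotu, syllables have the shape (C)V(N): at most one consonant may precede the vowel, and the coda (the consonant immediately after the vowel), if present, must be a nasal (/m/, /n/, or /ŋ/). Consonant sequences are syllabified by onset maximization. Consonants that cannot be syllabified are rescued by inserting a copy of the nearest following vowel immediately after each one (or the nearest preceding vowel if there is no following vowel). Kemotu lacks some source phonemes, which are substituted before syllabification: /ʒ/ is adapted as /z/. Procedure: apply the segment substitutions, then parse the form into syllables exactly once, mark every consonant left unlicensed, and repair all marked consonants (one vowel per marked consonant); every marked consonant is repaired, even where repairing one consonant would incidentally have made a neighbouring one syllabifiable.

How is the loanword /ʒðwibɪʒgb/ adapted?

ziðiwibɪzɪgɪbɪ

Substitution: /ʒ/ → /z/, giving /zðwibɪzgb/.
Under (C)V(N), the unsyllabifiable consonants are /z/, /ð/, /z/, /g/, /b/ (only a nasal (/m/, /n/, or /ŋ/) is licensed in coda position; onsets are limited to one consonant).
Epenthesis after each stranded consonant: /z/ → /zi/, /ð/ → /ði/, /z/ → /zɪ/, /g/ → /gɪ/, /b/ → /bɪ/.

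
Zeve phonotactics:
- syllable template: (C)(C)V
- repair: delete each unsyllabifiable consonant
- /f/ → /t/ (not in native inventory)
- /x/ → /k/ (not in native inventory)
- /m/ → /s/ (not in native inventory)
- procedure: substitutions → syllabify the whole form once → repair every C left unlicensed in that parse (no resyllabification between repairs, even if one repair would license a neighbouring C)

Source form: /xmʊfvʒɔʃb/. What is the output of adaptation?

ksʊvʒɔ

Substitution: /x/ → /k/, /m/ → /s/, /f/ → /t/, giving /ksʊtvʒɔʃb/.
Under (C)(C)V, the unsyllabifiable consonants are /t/, /ʃ/, /b/ (no codas are permitted; onsets may contain at most 2 consonants).
Each unlicensed consonant is deleted: /t/, /ʃ/, /b/.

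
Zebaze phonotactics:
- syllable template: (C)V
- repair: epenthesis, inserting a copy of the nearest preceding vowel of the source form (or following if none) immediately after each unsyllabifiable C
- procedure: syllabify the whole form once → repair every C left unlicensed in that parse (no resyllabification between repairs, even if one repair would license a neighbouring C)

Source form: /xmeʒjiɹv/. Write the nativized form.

Syllabifying with onset maximization leaves /x/, /ʒ/, /ɹ/, /v/ stranded (no codas are permitted; onsets are limited to one consonant).
Each unlicensed consonant becomes the onset of a new syllable: /x/ → /xe/, /ʒ/ → /ʒe/, /ɹ/ → /ɹi/, /v/ → /vi/.

xemeʒejiɹivi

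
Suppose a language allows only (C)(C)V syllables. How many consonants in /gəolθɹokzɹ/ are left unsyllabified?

Under (C)(C)V, the unsyllabifiable consonants are /l/, /k/, /z/, /ɹ/ (no codas are permitted; onsets may contain at most 2 consonants).

4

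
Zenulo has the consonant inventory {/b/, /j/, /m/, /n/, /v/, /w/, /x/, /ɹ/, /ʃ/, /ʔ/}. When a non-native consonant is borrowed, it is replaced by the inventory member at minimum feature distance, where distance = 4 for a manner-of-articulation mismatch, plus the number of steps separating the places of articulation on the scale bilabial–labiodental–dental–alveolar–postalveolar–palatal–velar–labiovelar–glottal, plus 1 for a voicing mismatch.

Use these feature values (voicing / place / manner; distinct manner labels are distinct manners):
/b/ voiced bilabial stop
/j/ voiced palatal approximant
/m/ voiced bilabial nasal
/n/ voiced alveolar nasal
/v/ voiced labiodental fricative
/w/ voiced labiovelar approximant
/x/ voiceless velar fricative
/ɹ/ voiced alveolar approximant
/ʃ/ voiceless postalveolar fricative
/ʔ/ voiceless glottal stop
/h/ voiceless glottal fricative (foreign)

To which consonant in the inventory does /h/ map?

/x/ is closest: same manner (fricative), place distance 2 (glottal→velar), same voicing; total 2. Next closest is /ʃ/ at distance 4.

x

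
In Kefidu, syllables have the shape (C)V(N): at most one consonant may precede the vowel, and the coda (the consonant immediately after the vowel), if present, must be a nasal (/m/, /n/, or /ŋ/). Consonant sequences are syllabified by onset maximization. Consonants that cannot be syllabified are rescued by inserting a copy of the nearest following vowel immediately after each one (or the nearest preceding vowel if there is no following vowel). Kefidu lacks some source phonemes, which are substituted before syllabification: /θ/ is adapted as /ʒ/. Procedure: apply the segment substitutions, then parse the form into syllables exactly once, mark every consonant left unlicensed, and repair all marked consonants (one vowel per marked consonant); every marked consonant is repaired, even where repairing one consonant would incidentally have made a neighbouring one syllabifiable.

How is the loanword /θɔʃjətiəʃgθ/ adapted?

Substitution: /θ/ → /ʒ/, giving /ʒɔʃjətiəʃgʒ/.
The consonants /ʃ/, /ʃ/, /g/, /ʒ/ cannot be parsed into a legal (C)V(N) syllable (only a nasal (/m/, /n/, or /ŋ/) is licensed in coda position; onsets are limited to one consonant).
Inserting the epenthetic vowel yields /ʃ/ → /ʃə/, /ʃ/ → /ʃə/, /g/ → /gə/, /ʒ/ → /ʒə/.

ʒɔʃəjətiəʃəgəʒə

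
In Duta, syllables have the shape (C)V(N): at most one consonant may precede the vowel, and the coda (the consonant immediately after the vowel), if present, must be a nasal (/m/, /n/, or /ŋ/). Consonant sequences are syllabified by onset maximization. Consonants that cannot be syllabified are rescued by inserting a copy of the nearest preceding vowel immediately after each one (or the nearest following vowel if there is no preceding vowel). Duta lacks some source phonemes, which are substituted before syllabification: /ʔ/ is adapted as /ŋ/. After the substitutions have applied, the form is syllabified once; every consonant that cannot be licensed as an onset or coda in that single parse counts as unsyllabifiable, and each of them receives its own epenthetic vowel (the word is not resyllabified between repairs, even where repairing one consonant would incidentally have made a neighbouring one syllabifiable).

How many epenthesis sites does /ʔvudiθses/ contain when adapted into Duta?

3

After substitution the input is /ŋvudiθses/.
The unsyllabifiable consonants are /ŋ/, /θ/, /s/; each receives one epenthetic vowel.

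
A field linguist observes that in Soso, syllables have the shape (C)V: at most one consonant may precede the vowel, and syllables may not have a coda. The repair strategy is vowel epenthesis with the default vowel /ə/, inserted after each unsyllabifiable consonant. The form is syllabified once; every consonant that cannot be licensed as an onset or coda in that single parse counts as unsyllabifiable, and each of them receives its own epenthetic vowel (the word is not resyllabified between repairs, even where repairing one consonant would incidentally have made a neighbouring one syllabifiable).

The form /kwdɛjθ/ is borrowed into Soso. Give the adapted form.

kəwədɛjəθə

Syllabifying with onset maximization leaves /k/, /w/, /j/, /θ/ stranded (no codas are permitted; onsets are limited to one consonant).
Epenthesis after each stranded consonant: /k/ → /kə/, /w/ → /wə/, /j/ → /jə/, /θ/ → /θə/.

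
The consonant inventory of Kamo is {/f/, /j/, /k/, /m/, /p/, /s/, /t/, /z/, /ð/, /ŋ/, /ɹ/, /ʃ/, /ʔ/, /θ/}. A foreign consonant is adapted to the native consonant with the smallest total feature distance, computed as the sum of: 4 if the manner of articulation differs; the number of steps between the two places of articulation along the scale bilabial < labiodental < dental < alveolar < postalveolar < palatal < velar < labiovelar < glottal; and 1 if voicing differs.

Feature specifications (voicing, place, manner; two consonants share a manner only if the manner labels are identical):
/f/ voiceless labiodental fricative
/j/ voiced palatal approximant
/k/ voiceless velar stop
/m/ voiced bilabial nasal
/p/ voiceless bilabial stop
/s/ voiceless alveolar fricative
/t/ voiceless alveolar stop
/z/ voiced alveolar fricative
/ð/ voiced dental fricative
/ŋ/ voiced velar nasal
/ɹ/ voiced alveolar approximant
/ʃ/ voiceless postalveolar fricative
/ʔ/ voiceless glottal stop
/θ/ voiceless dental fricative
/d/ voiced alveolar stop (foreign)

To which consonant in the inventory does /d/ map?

t

/t/ is closest: same manner (stop), place distance 0 (alveolar→alveolar), voicing differs (+1); total 1. Next closest is /k/ at distance 4.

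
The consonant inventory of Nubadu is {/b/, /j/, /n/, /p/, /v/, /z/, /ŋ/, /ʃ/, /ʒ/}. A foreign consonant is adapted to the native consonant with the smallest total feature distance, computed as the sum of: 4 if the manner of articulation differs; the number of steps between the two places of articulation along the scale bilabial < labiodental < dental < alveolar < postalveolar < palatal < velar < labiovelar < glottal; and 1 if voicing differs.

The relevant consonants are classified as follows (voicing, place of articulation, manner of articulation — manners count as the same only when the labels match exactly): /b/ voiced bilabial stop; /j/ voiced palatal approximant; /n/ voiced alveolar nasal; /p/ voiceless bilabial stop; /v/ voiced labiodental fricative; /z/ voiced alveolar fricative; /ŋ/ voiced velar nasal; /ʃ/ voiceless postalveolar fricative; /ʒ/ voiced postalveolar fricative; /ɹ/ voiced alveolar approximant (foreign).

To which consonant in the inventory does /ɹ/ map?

j

/j/ is closest: same manner (approximant), place distance 2 (alveolar→palatal), same voicing; total 2. Next closest is /n/ at distance 4.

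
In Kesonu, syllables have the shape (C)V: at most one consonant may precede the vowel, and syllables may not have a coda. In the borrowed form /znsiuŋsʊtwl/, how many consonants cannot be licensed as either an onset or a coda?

6

Syllabifying with onset maximization leaves /z/, /n/, /ŋ/, /t/, /w/, /l/ stranded (no codas are permitted; onsets are limited to one consonant).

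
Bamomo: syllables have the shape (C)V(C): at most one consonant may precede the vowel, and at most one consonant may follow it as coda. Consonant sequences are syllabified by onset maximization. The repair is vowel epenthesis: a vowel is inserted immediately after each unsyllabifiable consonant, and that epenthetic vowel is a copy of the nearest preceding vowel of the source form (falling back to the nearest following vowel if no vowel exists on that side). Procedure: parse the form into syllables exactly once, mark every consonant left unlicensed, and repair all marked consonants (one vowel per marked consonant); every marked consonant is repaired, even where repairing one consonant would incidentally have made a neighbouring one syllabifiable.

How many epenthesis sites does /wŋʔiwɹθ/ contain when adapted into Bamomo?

4

The unsyllabifiable consonants are /w/, /ŋ/, /ɹ/, /θ/; each receives one epenthetic vowel.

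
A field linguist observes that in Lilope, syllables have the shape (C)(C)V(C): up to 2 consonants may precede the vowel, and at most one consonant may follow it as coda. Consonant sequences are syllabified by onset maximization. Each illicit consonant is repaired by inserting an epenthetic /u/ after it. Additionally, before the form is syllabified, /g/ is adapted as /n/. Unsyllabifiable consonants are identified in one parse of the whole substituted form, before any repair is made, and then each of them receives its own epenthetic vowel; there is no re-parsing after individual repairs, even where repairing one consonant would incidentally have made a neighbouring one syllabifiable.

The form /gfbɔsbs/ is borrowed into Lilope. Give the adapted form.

nufbɔsbusu

Substitution: /g/ → /n/, giving /nfbɔsbs/.
The consonants /n/, /b/, /s/ cannot be parsed into a legal (C)(C)V(C) syllable (at most one coda consonant is licensed; onsets may contain at most 2 consonants).
Inserting the epenthetic vowel yields /n/ → /nu/, /b/ → /bu/, /s/ → /su/.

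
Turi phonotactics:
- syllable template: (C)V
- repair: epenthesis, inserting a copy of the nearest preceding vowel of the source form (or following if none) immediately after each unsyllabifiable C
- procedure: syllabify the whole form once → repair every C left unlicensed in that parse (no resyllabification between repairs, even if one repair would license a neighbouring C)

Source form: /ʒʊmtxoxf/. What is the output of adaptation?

ʒʊmʊtʊxoxofo

Syllabifying with onset maximization leaves /m/, /t/, /x/, /f/ stranded (no codas are permitted; onsets are limited to one consonant).
Each unlicensed consonant becomes the onset of a new syllable: /m/ → /mʊ/, /t/ → /tʊ/, /x/ → /xo/, /f/ → /fo/.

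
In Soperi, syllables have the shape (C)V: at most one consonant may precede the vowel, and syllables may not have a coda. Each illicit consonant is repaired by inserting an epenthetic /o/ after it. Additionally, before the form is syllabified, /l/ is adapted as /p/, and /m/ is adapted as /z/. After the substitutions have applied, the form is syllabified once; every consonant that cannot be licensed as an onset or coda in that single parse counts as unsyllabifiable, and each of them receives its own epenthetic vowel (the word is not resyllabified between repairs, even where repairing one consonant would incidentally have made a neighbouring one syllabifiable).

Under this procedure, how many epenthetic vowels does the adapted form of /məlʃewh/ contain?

3

After substitution the input is /zəpʃewh/.
The unsyllabifiable consonants are /p/, /w/, /h/; each receives one epenthetic vowel.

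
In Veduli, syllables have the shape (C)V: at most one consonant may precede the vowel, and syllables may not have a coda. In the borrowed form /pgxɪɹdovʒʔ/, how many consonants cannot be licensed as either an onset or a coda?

6

The consonants /p/, /g/, /ɹ/, /v/, /ʒ/, /ʔ/ cannot be parsed into a legal (C)V syllable (no codas are permitted; onsets are limited to one consonant).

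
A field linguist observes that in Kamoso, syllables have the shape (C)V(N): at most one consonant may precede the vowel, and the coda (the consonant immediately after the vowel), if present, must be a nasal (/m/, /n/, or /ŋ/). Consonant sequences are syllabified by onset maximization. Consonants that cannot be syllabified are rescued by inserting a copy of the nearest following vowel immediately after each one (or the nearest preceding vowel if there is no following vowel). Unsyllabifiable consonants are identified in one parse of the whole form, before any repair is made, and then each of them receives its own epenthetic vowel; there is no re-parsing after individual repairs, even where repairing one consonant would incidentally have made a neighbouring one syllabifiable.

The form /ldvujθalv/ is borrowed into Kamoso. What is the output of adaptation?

The consonants /l/, /d/, /j/, /l/, /v/ cannot be parsed into a legal (C)V(N) syllable (only a nasal (/m/, /n/, or /ŋ/) is licensed in coda position; onsets are limited to one consonant).
Each unlicensed consonant becomes the onset of a new syllable: /l/ → /lu/, /d/ → /du/, /j/ → /ja/, /l/ → /la/, /v/ → /va/.

luduvujaθalava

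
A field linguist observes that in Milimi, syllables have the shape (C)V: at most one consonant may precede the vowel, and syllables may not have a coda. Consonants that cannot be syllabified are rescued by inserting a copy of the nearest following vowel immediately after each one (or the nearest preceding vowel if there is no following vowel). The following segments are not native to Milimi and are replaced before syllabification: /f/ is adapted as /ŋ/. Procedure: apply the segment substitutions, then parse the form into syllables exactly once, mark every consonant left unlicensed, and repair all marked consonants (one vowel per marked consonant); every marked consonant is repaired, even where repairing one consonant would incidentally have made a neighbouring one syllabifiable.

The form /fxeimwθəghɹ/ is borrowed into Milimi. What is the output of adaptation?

ŋexeiməwəθəgəhəɹə

Substitution: /f/ → /ŋ/, giving /ŋxeimwθəghɹ/.
Under (C)V, the unsyllabifiable consonants are /ŋ/, /m/, /w/, /g/, /h/, /ɹ/ (no codas are permitted; onsets are limited to one consonant).
Each unlicensed consonant becomes the onset of a new syllable: /ŋ/ → /ŋe/, /m/ → /mə/, /w/ → /wə/, /g/ → /gə/, /h/ → /hə/, /ɹ/ → /ɹə/.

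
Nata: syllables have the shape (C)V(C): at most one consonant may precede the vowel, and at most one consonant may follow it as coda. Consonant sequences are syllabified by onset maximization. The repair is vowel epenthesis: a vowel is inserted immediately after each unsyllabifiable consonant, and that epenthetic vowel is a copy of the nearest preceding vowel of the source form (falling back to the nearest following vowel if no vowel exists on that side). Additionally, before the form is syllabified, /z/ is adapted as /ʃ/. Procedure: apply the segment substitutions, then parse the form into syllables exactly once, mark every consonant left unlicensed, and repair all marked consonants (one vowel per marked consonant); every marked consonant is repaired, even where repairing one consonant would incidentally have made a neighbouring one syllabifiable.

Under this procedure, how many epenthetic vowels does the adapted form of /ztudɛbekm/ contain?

2

After substitution the input is /ʃtudɛbekm/.
The unsyllabifiable consonants are /ʃ/, /m/; each receives one epenthetic vowel.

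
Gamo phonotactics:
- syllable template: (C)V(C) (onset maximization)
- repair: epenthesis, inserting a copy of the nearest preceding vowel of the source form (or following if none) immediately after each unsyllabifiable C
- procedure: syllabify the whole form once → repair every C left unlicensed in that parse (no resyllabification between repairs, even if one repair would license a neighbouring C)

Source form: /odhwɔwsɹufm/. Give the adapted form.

Syllabifying with onset maximization leaves /h/, /s/, /m/ stranded (at most one coda consonant is licensed; onsets are limited to one consonant).
Each unlicensed consonant becomes the onset of a new syllable: /h/ → /ho/, /s/ → /sɔ/, /m/ → /mu/.

odhowɔwsɔɹufmu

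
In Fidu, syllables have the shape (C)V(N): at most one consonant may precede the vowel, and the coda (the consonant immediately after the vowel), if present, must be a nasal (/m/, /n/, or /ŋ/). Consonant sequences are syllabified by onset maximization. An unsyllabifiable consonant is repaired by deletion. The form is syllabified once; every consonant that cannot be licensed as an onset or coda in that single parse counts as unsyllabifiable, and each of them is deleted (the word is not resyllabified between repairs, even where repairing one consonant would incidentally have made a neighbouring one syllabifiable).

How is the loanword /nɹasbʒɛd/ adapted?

ɹaʒɛ

The consonants /n/, /s/, /b/, /d/ cannot be parsed into a legal (C)V(N) syllable (only a nasal (/m/, /n/, or /ŋ/) is licensed in coda position; onsets are limited to one consonant).
Each unlicensed consonant is deleted: /n/, /s/, /b/, /d/.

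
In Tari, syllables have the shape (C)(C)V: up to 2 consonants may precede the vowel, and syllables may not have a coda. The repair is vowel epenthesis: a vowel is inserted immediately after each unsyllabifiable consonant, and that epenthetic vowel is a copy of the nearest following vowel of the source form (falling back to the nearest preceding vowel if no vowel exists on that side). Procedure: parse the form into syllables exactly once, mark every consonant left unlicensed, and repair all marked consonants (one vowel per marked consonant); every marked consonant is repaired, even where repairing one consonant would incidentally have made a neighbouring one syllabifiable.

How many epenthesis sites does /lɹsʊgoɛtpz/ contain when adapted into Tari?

4

The unsyllabifiable consonants are /l/, /t/, /p/, /z/; each receives one epenthetic vowel.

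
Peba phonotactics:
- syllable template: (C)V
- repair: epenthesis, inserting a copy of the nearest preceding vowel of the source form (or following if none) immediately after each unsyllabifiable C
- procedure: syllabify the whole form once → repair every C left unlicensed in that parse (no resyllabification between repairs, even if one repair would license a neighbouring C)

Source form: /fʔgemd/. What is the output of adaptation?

feʔegemede

The consonants /f/, /ʔ/, /m/, /d/ cannot be parsed into a legal (C)V syllable (no codas are permitted; onsets are limited to one consonant).
Each unlicensed consonant becomes the onset of a new syllable: /f/ → /fe/, /ʔ/ → /ʔe/, /m/ → /me/, /d/ → /de/.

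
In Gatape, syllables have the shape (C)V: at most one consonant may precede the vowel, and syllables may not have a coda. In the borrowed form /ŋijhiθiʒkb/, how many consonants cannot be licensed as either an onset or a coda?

Syllabifying with onset maximization leaves /j/, /ʒ/, /k/, /b/ stranded (no codas are permitted; onsets are limited to one consonant).

4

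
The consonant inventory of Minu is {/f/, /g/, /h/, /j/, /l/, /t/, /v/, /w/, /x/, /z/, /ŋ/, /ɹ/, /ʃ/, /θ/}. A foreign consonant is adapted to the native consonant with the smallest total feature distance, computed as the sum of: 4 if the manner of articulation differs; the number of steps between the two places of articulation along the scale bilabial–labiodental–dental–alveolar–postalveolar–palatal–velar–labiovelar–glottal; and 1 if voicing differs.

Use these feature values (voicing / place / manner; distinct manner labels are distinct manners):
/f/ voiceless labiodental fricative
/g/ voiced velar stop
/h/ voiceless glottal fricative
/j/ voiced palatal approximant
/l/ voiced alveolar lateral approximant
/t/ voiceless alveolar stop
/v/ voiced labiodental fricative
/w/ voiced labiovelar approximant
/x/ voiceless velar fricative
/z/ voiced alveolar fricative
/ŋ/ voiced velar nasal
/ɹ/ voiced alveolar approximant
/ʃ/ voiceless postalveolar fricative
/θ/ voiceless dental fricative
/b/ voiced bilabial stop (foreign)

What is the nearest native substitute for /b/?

t

/t/ is closest: same manner (stop), place distance 3 (bilabial→alveolar), voicing differs (+1); total 4. Next closest is /v/ at distance 5.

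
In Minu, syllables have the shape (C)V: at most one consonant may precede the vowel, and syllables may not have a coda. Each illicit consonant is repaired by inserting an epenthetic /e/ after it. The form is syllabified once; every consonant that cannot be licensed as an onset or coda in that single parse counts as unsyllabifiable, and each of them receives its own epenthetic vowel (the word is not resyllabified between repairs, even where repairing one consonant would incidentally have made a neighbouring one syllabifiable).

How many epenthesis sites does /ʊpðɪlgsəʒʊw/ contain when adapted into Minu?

The unsyllabifiable consonants are /p/, /l/, /g/, /w/; each receives one epenthetic vowel.

4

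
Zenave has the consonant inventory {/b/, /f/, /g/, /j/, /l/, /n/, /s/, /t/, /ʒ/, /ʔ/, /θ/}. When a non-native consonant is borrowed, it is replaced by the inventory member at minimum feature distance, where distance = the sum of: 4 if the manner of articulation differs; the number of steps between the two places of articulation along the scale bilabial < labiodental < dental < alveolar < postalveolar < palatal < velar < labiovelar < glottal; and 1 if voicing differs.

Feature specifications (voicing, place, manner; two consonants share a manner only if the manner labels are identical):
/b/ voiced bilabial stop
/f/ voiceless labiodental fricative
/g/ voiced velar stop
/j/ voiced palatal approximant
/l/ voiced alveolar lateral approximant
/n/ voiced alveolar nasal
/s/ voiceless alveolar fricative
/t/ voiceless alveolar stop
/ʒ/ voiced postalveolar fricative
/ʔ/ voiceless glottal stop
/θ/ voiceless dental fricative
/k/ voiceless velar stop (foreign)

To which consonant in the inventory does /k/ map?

g

/g/ is closest: same manner (stop), place distance 0 (velar→velar), voicing differs (+1); total 1. Next closest is /ʔ/ at distance 2.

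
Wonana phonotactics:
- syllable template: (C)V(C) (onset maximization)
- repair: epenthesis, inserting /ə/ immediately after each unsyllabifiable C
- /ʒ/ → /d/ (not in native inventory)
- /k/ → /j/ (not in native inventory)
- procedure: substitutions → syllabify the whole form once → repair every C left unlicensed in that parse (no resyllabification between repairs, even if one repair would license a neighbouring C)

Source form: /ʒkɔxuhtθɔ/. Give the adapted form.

dəjɔxuhtəθɔ

Substitution: /ʒ/ → /d/, /k/ → /j/, giving /djɔxuhtθɔ/.
The consonants /d/, /t/ cannot be parsed into a legal (C)V(C) syllable (at most one coda consonant is licensed; onsets are limited to one consonant).
Inserting the epenthetic vowel yields /d/ → /də/, /t/ → /tə/.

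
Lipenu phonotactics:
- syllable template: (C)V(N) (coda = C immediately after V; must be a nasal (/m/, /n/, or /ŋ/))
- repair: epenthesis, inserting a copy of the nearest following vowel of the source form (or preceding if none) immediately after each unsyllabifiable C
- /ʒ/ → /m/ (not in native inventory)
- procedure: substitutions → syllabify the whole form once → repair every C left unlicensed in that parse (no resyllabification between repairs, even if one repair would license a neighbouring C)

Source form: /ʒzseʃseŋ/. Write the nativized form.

Substitution: /ʒ/ → /m/, giving /mzseʃseŋ/.
The consonants /m/, /z/, /ʃ/ cannot be parsed into a legal (C)V(N) syllable (only a nasal (/m/, /n/, or /ŋ/) is licensed in coda position; onsets are limited to one consonant).
Inserting the epenthetic vowel yields /m/ → /me/, /z/ → /ze/, /ʃ/ → /ʃe/.

mezeseʃeseŋ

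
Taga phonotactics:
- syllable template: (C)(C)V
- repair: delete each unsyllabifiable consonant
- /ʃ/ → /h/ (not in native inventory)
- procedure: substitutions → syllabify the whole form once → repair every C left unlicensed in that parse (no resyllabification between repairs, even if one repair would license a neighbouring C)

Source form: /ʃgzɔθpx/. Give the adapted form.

gzɔ

Substitution: /ʃ/ → /h/, giving /hgzɔθpx/.
Syllabifying with onset maximization leaves /h/, /θ/, /p/, /x/ stranded (no codas are permitted; onsets may contain at most 2 consonants).
Each unlicensed consonant is deleted: /h/, /θ/, /p/, /x/.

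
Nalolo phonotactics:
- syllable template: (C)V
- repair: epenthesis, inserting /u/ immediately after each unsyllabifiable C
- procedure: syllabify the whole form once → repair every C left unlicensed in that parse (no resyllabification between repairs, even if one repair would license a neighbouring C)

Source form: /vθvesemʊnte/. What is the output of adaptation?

Under (C)V, the unsyllabifiable consonants are /v/, /θ/, /n/ (no codas are permitted; onsets are limited to one consonant).
Each unlicensed consonant becomes the onset of a new syllable: /v/ → /vu/, /θ/ → /θu/, /n/ → /nu/.

vuθuvesemʊnute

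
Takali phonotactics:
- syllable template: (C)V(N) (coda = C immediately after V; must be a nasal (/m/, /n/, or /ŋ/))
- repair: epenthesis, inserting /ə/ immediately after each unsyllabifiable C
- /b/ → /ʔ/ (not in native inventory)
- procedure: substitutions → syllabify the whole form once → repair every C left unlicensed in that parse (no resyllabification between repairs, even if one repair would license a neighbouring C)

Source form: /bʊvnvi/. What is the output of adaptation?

Substitution: /b/ → /ʔ/, giving /ʔʊvnvi/.
The consonants /v/, /n/ cannot be parsed into a legal (C)V(N) syllable (only a nasal (/m/, /n/, or /ŋ/) is licensed in coda position; onsets are limited to one consonant).
Each unlicensed consonant becomes the onset of a new syllable: /v/ → /və/, /n/ → /nə/.

ʔʊvənəvi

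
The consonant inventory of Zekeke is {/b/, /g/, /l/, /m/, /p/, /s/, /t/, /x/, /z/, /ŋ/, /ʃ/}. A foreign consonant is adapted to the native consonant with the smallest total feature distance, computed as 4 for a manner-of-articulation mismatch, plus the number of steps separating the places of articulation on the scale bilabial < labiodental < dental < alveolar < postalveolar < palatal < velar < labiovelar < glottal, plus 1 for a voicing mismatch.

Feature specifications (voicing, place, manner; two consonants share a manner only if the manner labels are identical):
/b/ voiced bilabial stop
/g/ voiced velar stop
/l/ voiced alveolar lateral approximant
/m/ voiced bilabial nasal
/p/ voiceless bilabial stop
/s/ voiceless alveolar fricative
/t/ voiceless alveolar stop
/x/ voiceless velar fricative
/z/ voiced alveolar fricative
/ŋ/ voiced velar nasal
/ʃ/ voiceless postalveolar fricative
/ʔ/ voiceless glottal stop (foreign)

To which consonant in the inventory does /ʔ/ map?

g

/g/ is closest: same manner (stop), place distance 2 (glottal→velar), voicing differs (+1); total 3. Next closest is /t/ at distance 5.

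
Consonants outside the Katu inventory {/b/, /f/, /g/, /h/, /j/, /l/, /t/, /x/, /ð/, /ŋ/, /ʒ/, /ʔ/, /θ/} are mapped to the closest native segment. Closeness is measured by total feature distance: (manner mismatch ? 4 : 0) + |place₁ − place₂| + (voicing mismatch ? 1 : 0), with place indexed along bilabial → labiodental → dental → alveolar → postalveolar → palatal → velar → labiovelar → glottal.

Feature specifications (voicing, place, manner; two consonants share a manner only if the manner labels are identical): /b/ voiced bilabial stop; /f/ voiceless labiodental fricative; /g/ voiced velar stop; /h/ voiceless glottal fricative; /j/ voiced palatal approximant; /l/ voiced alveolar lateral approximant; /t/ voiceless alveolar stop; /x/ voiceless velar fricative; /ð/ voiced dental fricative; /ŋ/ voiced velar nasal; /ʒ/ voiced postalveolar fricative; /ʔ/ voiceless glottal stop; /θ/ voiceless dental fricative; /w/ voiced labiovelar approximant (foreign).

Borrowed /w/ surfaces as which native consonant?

/j/ is closest: same manner (approximant), place distance 2 (labiovelar→palatal), same voicing; total 2. Next closest is /g/ at distance 5.

j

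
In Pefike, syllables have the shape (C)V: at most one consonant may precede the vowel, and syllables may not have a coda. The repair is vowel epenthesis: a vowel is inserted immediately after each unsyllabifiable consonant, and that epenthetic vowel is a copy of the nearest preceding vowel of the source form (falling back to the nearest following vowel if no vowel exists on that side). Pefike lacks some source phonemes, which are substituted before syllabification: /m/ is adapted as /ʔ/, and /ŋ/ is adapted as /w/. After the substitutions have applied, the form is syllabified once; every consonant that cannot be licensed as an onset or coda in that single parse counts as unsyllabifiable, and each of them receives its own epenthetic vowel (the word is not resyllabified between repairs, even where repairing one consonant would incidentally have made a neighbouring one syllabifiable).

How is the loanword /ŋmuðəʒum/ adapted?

wuʔuðəʒuʔu

Substitution: /ŋ/ → /w/, /m/ → /ʔ/, giving /wʔuðəʒuʔ/.
Syllabifying with onset maximization leaves /w/, /ʔ/ stranded (no codas are permitted; onsets are limited to one consonant).
Epenthesis after each stranded consonant: /w/ → /wu/, /ʔ/ → /ʔu/.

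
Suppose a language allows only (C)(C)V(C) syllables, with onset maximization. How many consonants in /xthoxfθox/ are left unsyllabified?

Syllabifying with onset maximization leaves /x/ stranded (at most one coda consonant is licensed; onsets may contain at most 2 consonants).

1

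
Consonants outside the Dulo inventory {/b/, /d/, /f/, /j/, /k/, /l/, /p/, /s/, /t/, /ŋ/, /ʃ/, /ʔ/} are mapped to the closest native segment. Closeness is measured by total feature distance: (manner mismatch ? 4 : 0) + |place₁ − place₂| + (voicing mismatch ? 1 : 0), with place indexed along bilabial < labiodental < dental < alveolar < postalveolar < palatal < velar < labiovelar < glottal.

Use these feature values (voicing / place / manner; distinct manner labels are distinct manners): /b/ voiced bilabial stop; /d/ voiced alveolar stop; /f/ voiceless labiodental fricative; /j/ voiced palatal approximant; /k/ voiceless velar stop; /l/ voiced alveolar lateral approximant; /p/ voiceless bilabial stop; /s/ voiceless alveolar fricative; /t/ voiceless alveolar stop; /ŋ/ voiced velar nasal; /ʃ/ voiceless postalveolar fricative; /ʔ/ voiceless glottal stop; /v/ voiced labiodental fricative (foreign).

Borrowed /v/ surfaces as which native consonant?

f

/f/ is closest: same manner (fricative), place distance 0 (labiodental→labiodental), voicing differs (+1); total 1. Next closest is /s/ at distance 3.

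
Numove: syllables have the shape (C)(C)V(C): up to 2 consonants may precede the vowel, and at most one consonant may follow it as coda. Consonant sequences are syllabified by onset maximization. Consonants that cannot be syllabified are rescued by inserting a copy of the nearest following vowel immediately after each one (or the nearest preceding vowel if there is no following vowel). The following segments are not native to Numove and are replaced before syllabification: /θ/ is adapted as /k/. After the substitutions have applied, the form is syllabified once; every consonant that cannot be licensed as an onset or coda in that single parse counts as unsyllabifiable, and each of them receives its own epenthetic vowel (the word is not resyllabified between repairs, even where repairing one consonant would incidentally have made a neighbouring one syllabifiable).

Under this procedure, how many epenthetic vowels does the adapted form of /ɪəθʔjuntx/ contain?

After substitution the input is /ɪəkʔjuntx/.
The unsyllabifiable consonants are /t/, /x/; each receives one epenthetic vowel.

2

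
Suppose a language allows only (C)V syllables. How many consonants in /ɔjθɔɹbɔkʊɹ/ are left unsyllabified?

Syllabifying with onset maximization leaves /j/, /ɹ/, /ɹ/ stranded (no codas are permitted; onsets are limited to one consonant).

3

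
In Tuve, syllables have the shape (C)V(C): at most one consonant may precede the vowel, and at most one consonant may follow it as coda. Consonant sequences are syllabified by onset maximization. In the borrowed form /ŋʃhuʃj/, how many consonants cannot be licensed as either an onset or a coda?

3

Under (C)V(C), the unsyllabifiable consonants are /ŋ/, /ʃ/, /j/ (at most one coda consonant is licensed; onsets are limited to one consonant).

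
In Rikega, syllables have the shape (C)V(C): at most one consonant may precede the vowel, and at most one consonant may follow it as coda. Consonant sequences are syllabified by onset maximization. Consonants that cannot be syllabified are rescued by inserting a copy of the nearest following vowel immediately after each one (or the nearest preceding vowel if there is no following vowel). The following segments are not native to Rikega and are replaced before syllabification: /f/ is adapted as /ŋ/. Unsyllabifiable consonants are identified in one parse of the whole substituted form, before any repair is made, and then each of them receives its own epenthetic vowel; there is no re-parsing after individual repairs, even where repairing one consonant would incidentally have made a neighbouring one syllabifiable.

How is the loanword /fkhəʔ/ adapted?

ŋəkəhəʔ

Substitution: /f/ → /ŋ/, giving /ŋkhəʔ/.
The consonants /ŋ/, /k/ cannot be parsed into a legal (C)V(C) syllable (at most one coda consonant is licensed; onsets are limited to one consonant).
Epenthesis after each stranded consonant: /ŋ/ → /ŋə/, /k/ → /kə/.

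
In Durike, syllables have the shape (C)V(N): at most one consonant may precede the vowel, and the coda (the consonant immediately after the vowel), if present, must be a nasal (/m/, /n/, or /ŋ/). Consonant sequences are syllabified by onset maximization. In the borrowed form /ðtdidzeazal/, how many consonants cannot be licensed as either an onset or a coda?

4

The consonants /ð/, /t/, /d/, /l/ cannot be parsed into a legal (C)V(N) syllable (only a nasal (/m/, /n/, or /ŋ/) is licensed in coda position; onsets are limited to one consonant).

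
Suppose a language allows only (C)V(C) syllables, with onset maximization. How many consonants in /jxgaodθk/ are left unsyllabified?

Under (C)V(C), the unsyllabifiable consonants are /j/, /x/, /θ/, /k/ (at most one coda consonant is licensed; onsets are limited to one consonant).

4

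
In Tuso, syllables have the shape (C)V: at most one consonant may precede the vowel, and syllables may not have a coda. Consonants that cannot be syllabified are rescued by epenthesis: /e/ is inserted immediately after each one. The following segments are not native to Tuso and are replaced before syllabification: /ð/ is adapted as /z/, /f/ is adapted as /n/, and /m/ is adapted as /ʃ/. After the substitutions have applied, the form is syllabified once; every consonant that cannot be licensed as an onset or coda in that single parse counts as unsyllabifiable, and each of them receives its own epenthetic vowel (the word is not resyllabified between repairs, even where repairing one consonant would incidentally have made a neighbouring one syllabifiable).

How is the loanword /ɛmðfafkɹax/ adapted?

Substitution: /m/ → /ʃ/, /ð/ → /z/, /f/ → /n/, giving /ɛʃznankɹax/.
The consonants /ʃ/, /z/, /n/, /k/, /x/ cannot be parsed into a legal (C)V syllable (no codas are permitted; onsets are limited to one consonant).
Each unlicensed consonant becomes the onset of a new syllable: /ʃ/ → /ʃe/, /z/ → /ze/, /n/ → /ne/, /k/ → /ke/, /x/ → /xe/.

ɛʃezenanekeɹaxe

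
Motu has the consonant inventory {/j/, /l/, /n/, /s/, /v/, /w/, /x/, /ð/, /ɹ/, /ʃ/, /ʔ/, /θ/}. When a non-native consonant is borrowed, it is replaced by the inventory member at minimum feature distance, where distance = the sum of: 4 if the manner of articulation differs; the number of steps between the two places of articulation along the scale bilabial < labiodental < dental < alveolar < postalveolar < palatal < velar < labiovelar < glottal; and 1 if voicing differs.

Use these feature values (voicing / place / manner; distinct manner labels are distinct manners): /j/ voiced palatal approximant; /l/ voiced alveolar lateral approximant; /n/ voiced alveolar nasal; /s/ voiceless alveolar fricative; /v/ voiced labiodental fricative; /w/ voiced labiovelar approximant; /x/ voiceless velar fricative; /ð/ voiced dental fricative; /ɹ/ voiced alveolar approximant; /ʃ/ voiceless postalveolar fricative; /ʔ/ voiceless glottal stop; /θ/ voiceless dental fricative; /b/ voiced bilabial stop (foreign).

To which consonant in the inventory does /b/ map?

/v/ is closest: manner differs (stop→fricative, +4), place distance 1 (bilabial→labiodental), same voicing; total 5. Next closest is /ð/ at distance 6.

v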